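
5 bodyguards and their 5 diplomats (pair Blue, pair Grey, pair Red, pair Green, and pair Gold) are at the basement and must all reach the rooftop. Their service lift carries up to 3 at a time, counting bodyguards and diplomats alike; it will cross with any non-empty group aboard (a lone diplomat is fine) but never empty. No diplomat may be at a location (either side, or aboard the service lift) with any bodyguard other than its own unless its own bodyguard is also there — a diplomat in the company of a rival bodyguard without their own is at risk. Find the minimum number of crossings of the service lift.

11

Counting alone: each trip to the rooftop takes at most 3 across and each return brings at least 1 back, so after t trips out (and t−1 returns) at most 3t − (t−1) of the 10 are across; that first reaches 10 at t = 5, so at least 9 crossings are needed.
The safety rule pushes this higher. Following every safe sequence of crossings, the most of the 10 that can be at the rooftop as the service lift arrives there on crossing 9 is 9 — never all 10.
So no plan with fewer than 11 crossings exists, and this one achieves 11:
1. bodyguard Blue and diplomat Blue cross → the rooftop.
2. bodyguard Blue crosses ← the basement.
3. diplomat Green, diplomat Grey, and diplomat Red cross → the rooftop.
4. diplomat Blue crosses ← the basement.
5. bodyguard Green, bodyguard Grey, and bodyguard Red cross → the rooftop.
6. bodyguard Grey and diplomat Grey cross ← the basement.
7. bodyguard Blue, bodyguard Gold, and bodyguard Grey cross → the rooftop.
8. diplomat Red crosses ← the basement.
9. diplomat Blue and diplomat Grey cross → the rooftop.
10. diplomat Blue crosses ← the basement.
11. diplomat Blue, diplomat Gold, and diplomat Red cross → the rooftop.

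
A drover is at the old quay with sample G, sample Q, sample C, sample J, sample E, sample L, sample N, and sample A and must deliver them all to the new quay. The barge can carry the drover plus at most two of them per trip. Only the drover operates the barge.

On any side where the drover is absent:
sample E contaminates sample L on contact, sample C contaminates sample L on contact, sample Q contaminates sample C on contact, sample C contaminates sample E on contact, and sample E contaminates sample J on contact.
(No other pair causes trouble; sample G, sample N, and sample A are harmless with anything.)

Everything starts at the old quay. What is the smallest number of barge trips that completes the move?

13

Counting alone: the drover can take at most 2 across per trip to the new quay, so moving all 8 needs at least 4 loaded trips out, with a return between consecutive ones — at least 7 crossings.
The safety rule pushes this higher. Following every safe sequence of crossings, the most of the 8 that can be at the new quay as the barge arrives there on crossings 7, 9, 11 is 5, 6, 7 respectively — never all 8.
So no plan with fewer than 13 crossings exists, and this one achieves 13:
1. Drover goes to the new quay with sample C and sample E.
2. Drover goes back to the old quay with sample C.
3. Drover goes to the new quay with sample C and sample G.
4. Drover goes back to the old quay with sample C.
5. Drover goes to the new quay with sample C and sample Q.
6. Drover goes back to the old quay with sample C.
7. Drover goes to the new quay with sample C and sample N.
8. Drover goes back to the old quay with sample C.
9. Drover goes to the new quay with sample A and sample C.
10. Drover goes back to the old quay with sample C.
11. Drover goes to the new quay with sample J and sample L.
12. Drover goes back to the old quay with sample E.
13. Drover goes to the new quay with sample C and sample E.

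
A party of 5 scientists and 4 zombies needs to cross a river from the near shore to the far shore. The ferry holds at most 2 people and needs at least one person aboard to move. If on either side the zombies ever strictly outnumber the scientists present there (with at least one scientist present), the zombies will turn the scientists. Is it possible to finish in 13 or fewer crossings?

Counting alone: each trip to the far shore takes at most 2 across and each return brings at least 1 back, so after t trips out (and t−1 returns) at most 2t − (t−1) of the 9 are across; that first reaches 9 at t = 8, so at least 15 crossings are needed.
Since 13 < 15, 13 crossings cannot be enough. (The shortest complete plan in fact takes 15:)
1. 2 zombies → the far shore.  (the near shore: 5S 2Z; the far shore: 0S 2Z)
2. 1 zombie ← the near shore.  (the near shore: 5S 3Z; the far shore: 0S 1Z)
3. 2 zombies → the far shore.  (the near shore: 5S 1Z; the far shore: 0S 3Z)
4. 1 zombie ← the near shore.  (the near shore: 5S 2Z; the far shore: 0S 2Z)
5. 2 scientists → the far shore.  (the near shore: 3S 2Z; the far shore: 2S 2Z)
6. 1 zombie ← the near shore.  (the near shore: 3S 3Z; the far shore: 2S 1Z)
7. 1 scientist and 1 zombie → the far shore.  (the near shore: 2S 2Z; the far shore: 3S 2Z)
8. 1 scientist ← the near shore.  (the near shore: 3S 2Z; the far shore: 2S 2Z)
9. 1 scientist and 1 zombie → the far shore.  (the near shore: 2S 1Z; the far shore: 3S 3Z)
10. 1 zombie ← the near shore.  (the near shore: 2S 2Z; the far shore: 3S 2Z)
11. 1 scientist and 1 zombie → the far shore.  (the near shore: 1S 1Z; the far shore: 4S 3Z)
12. 1 scientist ← the near shore.  (the near shore: 2S 1Z; the far shore: 3S 3Z)
13. 1 scientist and 1 zombie → the far shore.  (the near shore: 1S 0Z; the far shore: 4S 4Z)
14. 1 zombie ← the near shore.  (the near shore: 1S 1Z; the far shore: 4S 3Z)
15. 1 scientist and 1 zombie → the far shore.  (the near shore: 0S 0Z; the far shore: 5S 4Z)

No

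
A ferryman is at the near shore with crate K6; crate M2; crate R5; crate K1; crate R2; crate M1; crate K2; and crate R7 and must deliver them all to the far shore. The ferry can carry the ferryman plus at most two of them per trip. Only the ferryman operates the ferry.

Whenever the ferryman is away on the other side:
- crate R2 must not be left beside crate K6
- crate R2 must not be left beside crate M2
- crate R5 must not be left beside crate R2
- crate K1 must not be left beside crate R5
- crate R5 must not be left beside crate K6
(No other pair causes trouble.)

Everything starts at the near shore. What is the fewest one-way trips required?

Counting alone: the ferryman can take at most 2 across per trip to the far shore, so moving all 8 needs at least 4 loaded trips out, with a return between consecutive ones — at least 7 crossings.
The safety rule pushes this higher. Following every safe sequence of crossings, the most of the 8 that can be at the far shore as the ferry arrives there on crossings 7, 9, 11 is 5, 6, 7 respectively — never all 8.
So no plan with fewer than 13 crossings exists, and this one achieves 13:
1. Ferryman goes to the far shore with crate R2 and crate R5.
2. Ferryman goes back to the near shore with crate R5.
3. Ferryman goes to the far shore with crate K1 and crate K6.
4. Ferryman goes back to the near shore with crate K6.
5. Ferryman goes to the far shore with crate K6 and crate M2.
6. Ferryman goes back to the near shore with crate R2.
7. Ferryman goes to the far shore with crate M1 and crate R5.
8. Ferryman goes back to the near shore with crate R5.
9. Ferryman goes to the far shore with crate K2 and crate R5.
10. Ferryman goes back to the near shore with crate R5.
11. Ferryman goes to the far shore with crate R5 and crate R7.
12. Ferryman goes back to the near shore with crate R5.
13. Ferryman goes to the far shore with crate R2 and crate R5.

13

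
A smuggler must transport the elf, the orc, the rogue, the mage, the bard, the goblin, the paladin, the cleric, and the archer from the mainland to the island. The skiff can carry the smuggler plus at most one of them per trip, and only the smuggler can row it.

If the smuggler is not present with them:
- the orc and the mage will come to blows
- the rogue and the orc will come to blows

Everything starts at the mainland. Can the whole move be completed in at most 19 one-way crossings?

Yes — this plan uses 19 crossings (≤ 19):
1. Smuggler goes to the island with the orc.  [the mainland: the archer, the bard, the cleric, the elf, the goblin, the mage, the paladin, the rogue | the island: the orc]
2. Smuggler goes back to the mainland alone.  [the mainland: the archer, the bard, the cleric, the elf, the goblin, the mage, the paladin, the rogue | the island: the orc]
3. Smuggler goes to the island with the elf.  [the mainland: the archer, the bard, the cleric, the goblin, the mage, the paladin, the rogue | the island: the elf, the orc]
4. Smuggler goes back to the mainland alone.  [the mainland: the archer, the bard, the cleric, the goblin, the mage, the paladin, the rogue | the island: the elf, the orc]
5. Smuggler goes to the island with the rogue.  [the mainland: the archer, the bard, the cleric, the goblin, the mage, the paladin | the island: the elf, the orc, the rogue]
6. Smuggler goes back to the mainland with the orc.  [the mainland: the archer, the bard, the cleric, the goblin, the mage, the orc, the paladin | the island: the elf, the rogue]
7. Smuggler goes to the island with the mage.  [the mainland: the archer, the bard, the cleric, the goblin, the orc, the paladin | the island: the elf, the mage, the rogue]
8. Smuggler goes back to the mainland alone.  [the mainland: the archer, the bard, the cleric, the goblin, the orc, the paladin | the island: the elf, the mage, the rogue]
9. Smuggler goes to the island with the bard.  [the mainland: the archer, the cleric, the goblin, the orc, the paladin | the island: the bard, the elf, the mage, the rogue]
10. Smuggler goes back to the mainland alone.  [the mainland: the archer, the cleric, the goblin, the orc, the paladin | the island: the bard, the elf, the mage, the rogue]
11. Smuggler goes to the island with the goblin.  [the mainland: the archer, the cleric, the orc, the paladin | the island: the bard, the elf, the goblin, the mage, the rogue]
12. Smuggler goes back to the mainland alone.  [the mainland: the archer, the cleric, the orc, the paladin | the island: the bard, the elf, the goblin, the mage, the rogue]
13. Smuggler goes to the island with the paladin.  [the mainland: the archer, the cleric, the orc | the island: the bard, the elf, the goblin, the mage, the paladin, the rogue]
14. Smuggler goes back to the mainland alone.  [the mainland: the archer, the cleric, the orc | the island: the bard, the elf, the goblin, the mage, the paladin, the rogue]
15. Smuggler goes to the island with the cleric.  [the mainland: the archer, the orc | the island: the bard, the cleric, the elf, the goblin, the mage, the paladin, the rogue]
16. Smuggler goes back to the mainland alone.  [the mainland: the archer, the orc | the island: the bard, the cleric, the elf, the goblin, the mage, the paladin, the rogue]
17. Smuggler goes to the island with the archer.  [the mainland: the orc | the island: the archer, the bard, the cleric, the elf, the goblin, the mage, the paladin, the rogue]
18. Smuggler goes back to the mainland alone.  [the mainland: the orc | the island: the archer, the bard, the cleric, the elf, the goblin, the mage, the paladin, the rogue]
19. Smuggler goes to the island with the orc.  [the mainland: — | the island: the archer, the bard, the cleric, the elf, the goblin, the mage, the orc, the paladin, the rogue]

Yes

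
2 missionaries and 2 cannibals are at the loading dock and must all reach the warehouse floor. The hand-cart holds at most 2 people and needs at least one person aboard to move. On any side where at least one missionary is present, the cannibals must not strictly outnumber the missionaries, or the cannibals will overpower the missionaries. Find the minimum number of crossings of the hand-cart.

5

Counting alone: each trip to the warehouse floor takes at most 2 across and each return brings at least 1 back, so after t trips out (and t−1 returns) at most 2t − (t−1) of the 4 are across; that first reaches 4 at t = 3, so at least 5 crossings are needed.
The plan below uses exactly 5 crossings, so it is optimal:
1. 2 cannibals → the warehouse floor.  (the loading dock: 2M 0C; the warehouse floor: 0M 2C)
2. 1 cannibal ← the loading dock.  (the loading dock: 2M 1C; the warehouse floor: 0M 1C)
3. 2 missionaries → the warehouse floor.  (the loading dock: 0M 1C; the warehouse floor: 2M 1C)
4. 1 cannibal ← the loading dock.  (the loading dock: 0M 2C; the warehouse floor: 2M 0C)
5. 2 cannibals → the warehouse floor.  (the loading dock: 0M 0C; the warehouse floor: 2M 2C)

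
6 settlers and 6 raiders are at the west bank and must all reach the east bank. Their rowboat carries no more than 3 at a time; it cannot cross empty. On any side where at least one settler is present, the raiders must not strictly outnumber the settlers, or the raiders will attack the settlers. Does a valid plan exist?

No

Following every safe sequence of crossings from the start, the most of the 12 that can be at the east bank as the rowboat arrives there on crossings 1, 3, 5 is 3, 5, 6 respectively; the best ever achieved is 6 of 12.
From crossing 7 on, no configuration arises that was not already reachable earlier: only 17 distinct safe configurations (who is on which side, and where the rowboat is) can ever be reached, none of them has everyone across, and every continuation just revisits them. They are: 0 settlers + 0 raiders across (rowboat back at the start); 0 settlers + 1 raider across (rowboat there); 0 settlers + 1 raider across (rowboat back at the start); 0 settlers + 2 raiders across (rowboat there); 0 settlers + 2 raiders across (rowboat back at the start); 0 settlers + 3 raiders across (rowboat there); 0 settlers + 3 raiders across (rowboat back at the start); 0 settlers + 4 raiders across (rowboat there); 0 settlers + 4 raiders across (rowboat back at the start); 0 settlers + 5 raiders across (rowboat there); 0 settlers + 5 raiders across (rowboat back at the start); 0 settlers + 6 raiders across (rowboat there); 1 settler + 1 raider across (rowboat there); 1 settler + 1 raider across (rowboat back at the start); 2 settlers + 2 raiders across (rowboat there); 2 settlers + 2 raiders across (rowboat back at the start); 3 settlers + 3 raiders across (rowboat there). So no valid plan exists.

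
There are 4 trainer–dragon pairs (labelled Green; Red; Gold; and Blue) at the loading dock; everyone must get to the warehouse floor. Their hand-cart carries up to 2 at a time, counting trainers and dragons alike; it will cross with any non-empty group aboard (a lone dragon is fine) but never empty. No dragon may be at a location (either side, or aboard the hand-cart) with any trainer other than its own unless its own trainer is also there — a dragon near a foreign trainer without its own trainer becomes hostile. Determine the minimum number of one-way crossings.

impossible

Following every safe sequence of crossings from the start, the most of the 8 that can be at the warehouse floor as the hand-cart arrives there on crossings 1, 3, 5 is 2, 3, 4 respectively; the best ever achieved is 4 of 8.
From crossing 7 on, no configuration arises that was not already reachable earlier: only 44 distinct safe configurations (who is on which side, and where the hand-cart is) can ever be reached, none of them has everyone across, and every continuation just revisits them. So no valid plan exists.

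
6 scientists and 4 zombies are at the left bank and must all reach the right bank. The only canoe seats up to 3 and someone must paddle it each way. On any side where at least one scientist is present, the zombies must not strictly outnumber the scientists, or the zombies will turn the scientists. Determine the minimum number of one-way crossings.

Counting alone: each trip to the right bank takes at most 3 across and each return brings at least 1 back, so after t trips out (and t−1 returns) at most 3t − (t−1) of the 10 are across; that first reaches 10 at t = 5, so at least 9 crossings are needed.
The plan below uses exactly 9 crossings, so it is optimal:
1. 2 zombies → the right bank.  (the left bank: 6S 2Z; the right bank: 0S 2Z)
2. 1 zombie ← the left bank.  (the left bank: 6S 3Z; the right bank: 0S 1Z)
3. 3 zombies → the right bank.  (the left bank: 6S 0Z; the right bank: 0S 4Z)
4. 1 zombie ← the left bank.  (the left bank: 6S 1Z; the right bank: 0S 3Z)
5. 3 scientists → the right bank.  (the left bank: 3S 1Z; the right bank: 3S 3Z)
6. 1 zombie ← the left bank.  (the left bank: 3S 2Z; the right bank: 3S 2Z)
7. 1 scientist and 2 zombies → the right bank.  (the left bank: 2S 0Z; the right bank: 4S 4Z)
8. 1 zombie ← the left bank.  (the left bank: 2S 1Z; the right bank: 4S 3Z)
9. 2 scientists and 1 zombie → the right bank.  (the left bank: 0S 0Z; the right bank: 6S 4Z)

9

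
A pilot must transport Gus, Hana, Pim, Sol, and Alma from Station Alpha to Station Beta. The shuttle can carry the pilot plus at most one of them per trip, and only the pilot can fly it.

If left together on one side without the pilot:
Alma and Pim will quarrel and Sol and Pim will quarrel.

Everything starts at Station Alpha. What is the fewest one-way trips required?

Counting alone: the pilot can take at most 1 across per trip to Station Beta, so moving all 5 needs at least 5 loaded trips out, with a return between consecutive ones — at least 9 crossings.
The safety rule pushes this higher. Following every safe sequence of crossings, the most of the 5 that can be at Station Beta as the shuttle arrives there on crossing 9 is 4 — never all 5.
So no plan with fewer than 11 crossings exists, and this one achieves 11:
1. Pilot goes to Station Beta with Pim.
2. Pilot goes back to Station Alpha alone.
3. Pilot goes to Station Beta with Gus.
4. Pilot goes back to Station Alpha alone.
5. Pilot goes to Station Beta with Hana.
6. Pilot goes back to Station Alpha alone.
7. Pilot goes to Station Beta with Sol.
8. Pilot goes back to Station Alpha with Pim.
9. Pilot goes to Station Beta with Alma.
10. Pilot goes back to Station Alpha alone.
11. Pilot goes to Station Beta with Pim.

11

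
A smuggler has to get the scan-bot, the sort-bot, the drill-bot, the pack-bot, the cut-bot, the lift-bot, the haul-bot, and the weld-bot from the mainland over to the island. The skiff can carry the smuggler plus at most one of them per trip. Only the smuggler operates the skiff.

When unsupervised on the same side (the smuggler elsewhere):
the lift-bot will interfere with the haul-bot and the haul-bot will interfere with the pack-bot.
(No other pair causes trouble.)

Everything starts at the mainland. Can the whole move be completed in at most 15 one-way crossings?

No

Counting alone: the smuggler can take at most 1 across per trip to the island, so moving all 8 needs at least 8 loaded trips out, with a return between consecutive ones — at least 15 crossings.
The safety rule pushes this higher. Following every safe sequence of crossings, the most of the 8 that can be at the island as the skiff arrives there on crossing 15 is 7 — never all 8.
So the move cannot be finished within 15 crossings. (The shortest complete plan takes 17:)
1. Smuggler goes to the island with the haul-bot.  [the mainland: the cut-bot, the drill-bot, the lift-bot, the pack-bot, the scan-bot, the sort-bot, the weld-bot | the island: the haul-bot]
2. Smuggler goes back to the mainland alone.  [the mainland: the cut-bot, the drill-bot, the lift-bot, the pack-bot, the scan-bot, the sort-bot, the weld-bot | the island: the haul-bot]
3. Smuggler goes to the island with the scan-bot.  [the mainland: the cut-bot, the drill-bot, the lift-bot, the pack-bot, the sort-bot, the weld-bot | the island: the haul-bot, the scan-bot]
4. Smuggler goes back to the mainland alone.  [the mainland: the cut-bot, the drill-bot, the lift-bot, the pack-bot, the sort-bot, the weld-bot | the island: the haul-bot, the scan-bot]
5. Smuggler goes to the island with the sort-bot.  [the mainland: the cut-bot, the drill-bot, the lift-bot, the pack-bot, the weld-bot | the island: the haul-bot, the scan-bot, the sort-bot]
6. Smuggler goes back to the mainland alone.  [the mainland: the cut-bot, the drill-bot, the lift-bot, the pack-bot, the weld-bot | the island: the haul-bot, the scan-bot, the sort-bot]
7. Smuggler goes to the island with the drill-bot.  [the mainland: the cut-bot, the lift-bot, the pack-bot, the weld-bot | the island: the drill-bot, the haul-bot, the scan-bot, the sort-bot]
8. Smuggler goes back to the mainland alone.  [the mainland: the cut-bot, the lift-bot, the pack-bot, the weld-bot | the island: the drill-bot, the haul-bot, the scan-bot, the sort-bot]
9. Smuggler goes to the island with the pack-bot.  [the mainland: the cut-bot, the lift-bot, the weld-bot | the island: the drill-bot, the haul-bot, the pack-bot, the scan-bot, the sort-bot]
10. Smuggler goes back to the mainland with the haul-bot.  [the mainland: the cut-bot, the haul-bot, the lift-bot, the weld-bot | the island: the drill-bot, the pack-bot, the scan-bot, the sort-bot]
11. Smuggler goes to the island with the lift-bot.  [the mainland: the cut-bot, the haul-bot, the weld-bot | the island: the drill-bot, the lift-bot, the pack-bot, the scan-bot, the sort-bot]
12. Smuggler goes back to the mainland alone.  [the mainland: the cut-bot, the haul-bot, the weld-bot | the island: the drill-bot, the lift-bot, the pack-bot, the scan-bot, the sort-bot]
13. Smuggler goes to the island with the cut-bot.  [the mainland: the haul-bot, the weld-bot | the island: the cut-bot, the drill-bot, the lift-bot, the pack-bot, the scan-bot, the sort-bot]
14. Smuggler goes back to the mainland alone.  [the mainland: the haul-bot, the weld-bot | the island: the cut-bot, the drill-bot, the lift-bot, the pack-bot, the scan-bot, the sort-bot]
15. Smuggler goes to the island with the weld-bot.  [the mainland: the haul-bot | the island: the cut-bot, the drill-bot, the lift-bot, the pack-bot, the scan-bot, the sort-bot, the weld-bot]
16. Smuggler goes back to the mainland alone.  [the mainland: the haul-bot | the island: the cut-bot, the drill-bot, the lift-bot, the pack-bot, the scan-bot, the sort-bot, the weld-bot]
17. Smuggler goes to the island with the haul-bot.  [the mainland: — | the island: the cut-bot, the drill-bot, the haul-bot, the lift-bot, the pack-bot, the scan-bot, the sort-bot, the weld-bot]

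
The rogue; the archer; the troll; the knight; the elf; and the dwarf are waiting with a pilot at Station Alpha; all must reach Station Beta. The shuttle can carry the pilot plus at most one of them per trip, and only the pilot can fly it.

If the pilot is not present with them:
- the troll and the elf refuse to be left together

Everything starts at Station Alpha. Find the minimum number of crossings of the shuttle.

Counting alone: the pilot can take at most 1 across per trip to Station Beta, so moving all 6 needs at least 6 loaded trips out, with a return between consecutive ones — at least 11 crossings.
The plan below uses exactly 11 crossings, so it is optimal:
1. Pilot goes to Station Beta with the troll.  [Station Alpha: the archer, the dwarf, the elf, the knight, the rogue | Station Beta: the troll]
2. Pilot goes back to Station Alpha alone.  [Station Alpha: the archer, the dwarf, the elf, the knight, the rogue | Station Beta: the troll]
3. Pilot goes to Station Beta with the rogue.  [Station Alpha: the archer, the dwarf, the elf, the knight | Station Beta: the rogue, the troll]
4. Pilot goes back to Station Alpha alone.  [Station Alpha: the archer, the dwarf, the elf, the knight | Station Beta: the rogue, the troll]
5. Pilot goes to Station Beta with the archer.  [Station Alpha: the dwarf, the elf, the knight | Station Beta: the archer, the rogue, the troll]
6. Pilot goes back to Station Alpha alone.  [Station Alpha: the dwarf, the elf, the knight | Station Beta: the archer, the rogue, the troll]
7. Pilot goes to Station Beta with the knight.  [Station Alpha: the dwarf, the elf | Station Beta: the archer, the knight, the rogue, the troll]
8. Pilot goes back to Station Alpha alone.  [Station Alpha: the dwarf, the elf | Station Beta: the archer, the knight, the rogue, the troll]
9. Pilot goes to Station Beta with the dwarf.  [Station Alpha: the elf | Station Beta: the archer, the dwarf, the knight, the rogue, the troll]
10. Pilot goes back to Station Alpha alone.  [Station Alpha: the elf | Station Beta: the archer, the dwarf, the knight, the rogue, the troll]
11. Pilot goes to Station Beta with the elf.  [Station Alpha: — | Station Beta: the archer, the dwarf, the elf, the knight, the rogue, the troll]

11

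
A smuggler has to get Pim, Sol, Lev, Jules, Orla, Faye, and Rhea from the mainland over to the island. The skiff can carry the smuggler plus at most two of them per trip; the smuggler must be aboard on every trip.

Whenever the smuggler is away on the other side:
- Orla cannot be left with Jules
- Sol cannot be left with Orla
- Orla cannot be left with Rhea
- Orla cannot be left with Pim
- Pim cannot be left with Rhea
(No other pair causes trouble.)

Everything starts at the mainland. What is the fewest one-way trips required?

11

Counting alone: the smuggler can take at most 2 across per trip to the island, so moving all 7 needs at least 4 loaded trips out, with a return between consecutive ones — at least 7 crossings.
The safety rule pushes this higher. Following every safe sequence of crossings, the most of the 7 that can be at the island as the skiff arrives there on crossings 7, 9 is 5, 6 respectively — never all 7.
So no plan with fewer than 11 crossings exists, and this one achieves 11:
1. Smuggler goes to the island with Orla and Pim.  [the mainland: Faye, Jules, Lev, Rhea, Sol | the island: Orla, Pim]
2. Smuggler goes back to the mainland with Pim.  [the mainland: Faye, Jules, Lev, Pim, Rhea, Sol | the island: Orla]
3. Smuggler goes to the island with Pim and Sol.  [the mainland: Faye, Jules, Lev, Rhea | the island: Orla, Pim, Sol]
4. Smuggler goes back to the mainland with Orla.  [the mainland: Faye, Jules, Lev, Orla, Rhea | the island: Pim, Sol]
5. Smuggler goes to the island with Lev and Orla.  [the mainland: Faye, Jules, Rhea | the island: Lev, Orla, Pim, Sol]
6. Smuggler goes back to the mainland with Orla.  [the mainland: Faye, Jules, Orla, Rhea | the island: Lev, Pim, Sol]
7. Smuggler goes to the island with Jules and Orla.  [the mainland: Faye, Rhea | the island: Jules, Lev, Orla, Pim, Sol]
8. Smuggler goes back to the mainland with Orla.  [the mainland: Faye, Orla, Rhea | the island: Jules, Lev, Pim, Sol]
9. Smuggler goes to the island with Faye and Orla.  [the mainland: Rhea | the island: Faye, Jules, Lev, Orla, Pim, Sol]
10. Smuggler goes back to the mainland with Orla.  [the mainland: Orla, Rhea | the island: Faye, Jules, Lev, Pim, Sol]
11. Smuggler goes to the island with Orla and Rhea.  [the mainland: — | the island: Faye, Jules, Lev, Orla, Pim, Rhea, Sol]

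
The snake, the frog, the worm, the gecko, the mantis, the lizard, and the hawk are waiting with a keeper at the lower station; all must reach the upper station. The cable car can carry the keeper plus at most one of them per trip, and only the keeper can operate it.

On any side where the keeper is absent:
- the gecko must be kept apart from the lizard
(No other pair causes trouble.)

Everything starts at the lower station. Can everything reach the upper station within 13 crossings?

Yes

Yes — this plan uses 13 crossings (≤ 13):
1. Keeper goes to the upper station with the gecko.
2. Keeper goes back to the lower station alone.
3. Keeper goes to the upper station with the snake.
4. Keeper goes back to the lower station alone.
5. Keeper goes to the upper station with the frog.
6. Keeper goes back to the lower station alone.
7. Keeper goes to the upper station with the worm.
8. Keeper goes back to the lower station alone.
9. Keeper goes to the upper station with the mantis.
10. Keeper goes back to the lower station alone.
11. Keeper goes to the upper station with the hawk.
12. Keeper goes back to the lower station alone.
13. Keeper goes to the upper station with the lizard.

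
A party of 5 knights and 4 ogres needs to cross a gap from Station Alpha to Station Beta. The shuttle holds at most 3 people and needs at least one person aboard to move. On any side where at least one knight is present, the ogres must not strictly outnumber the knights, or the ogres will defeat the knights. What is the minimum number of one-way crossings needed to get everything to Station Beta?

7

Counting alone: each trip to Station Beta takes at most 3 across and each return brings at least 1 back, so after t trips out (and t−1 returns) at most 3t − (t−1) of the 9 are across; that first reaches 9 at t = 4, so at least 7 crossings are needed.
The plan below uses exactly 7 crossings, so it is optimal:
1. 3 ogres → Station Beta.  (Station Alpha: 5K 1O; Station Beta: 0K 3O)
2. 1 ogre ← Station Alpha.  (Station Alpha: 5K 2O; Station Beta: 0K 2O)
3. 3 knights → Station Beta.  (Station Alpha: 2K 2O; Station Beta: 3K 2O)
4. 1 knight ← Station Alpha.  (Station Alpha: 3K 2O; Station Beta: 2K 2O)
5. 2 knights and 1 ogre → Station Beta.  (Station Alpha: 1K 1O; Station Beta: 4K 3O)
6. 1 knight ← Station Alpha.  (Station Alpha: 2K 1O; Station Beta: 3K 3O)
7. 2 knights and 1 ogre → Station Beta.  (Station Alpha: 0K 0O; Station Beta: 5K 4O)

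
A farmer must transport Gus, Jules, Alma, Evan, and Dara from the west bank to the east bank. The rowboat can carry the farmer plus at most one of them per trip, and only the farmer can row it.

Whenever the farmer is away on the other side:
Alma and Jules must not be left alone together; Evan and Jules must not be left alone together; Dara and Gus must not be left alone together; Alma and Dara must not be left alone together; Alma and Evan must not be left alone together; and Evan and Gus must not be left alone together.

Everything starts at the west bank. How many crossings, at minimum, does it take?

Whatever the first load, the items left behind include a forbidden pair without the farmer. No opening move is safe, so no plan exists.

impossible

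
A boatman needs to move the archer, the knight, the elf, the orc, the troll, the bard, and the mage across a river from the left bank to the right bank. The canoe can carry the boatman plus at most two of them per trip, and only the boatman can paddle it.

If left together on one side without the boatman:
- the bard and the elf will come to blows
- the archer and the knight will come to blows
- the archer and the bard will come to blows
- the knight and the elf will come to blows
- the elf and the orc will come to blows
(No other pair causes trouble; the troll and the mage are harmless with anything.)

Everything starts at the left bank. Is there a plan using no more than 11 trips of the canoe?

Yes — this plan uses 9 crossings (≤ 11):
1. Boatman goes to the right bank with the archer and the elf.
2. Boatman goes back to the left bank alone.
3. Boatman goes to the right bank with the knight.
4. Boatman goes back to the left bank with the archer and the elf.
5. Boatman goes to the right bank with the bard and the orc.
6. Boatman goes back to the left bank alone.
7. Boatman goes to the right bank with the mage and the troll.
8. Boatman goes back to the left bank alone.
9. Boatman goes to the right bank with the archer and the elf.

Yes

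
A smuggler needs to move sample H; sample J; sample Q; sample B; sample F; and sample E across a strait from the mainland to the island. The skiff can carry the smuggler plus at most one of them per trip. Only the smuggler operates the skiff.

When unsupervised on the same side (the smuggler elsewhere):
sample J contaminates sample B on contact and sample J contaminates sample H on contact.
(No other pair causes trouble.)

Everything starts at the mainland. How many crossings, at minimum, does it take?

13

Counting alone: the smuggler can take at most 1 across per trip to the island, so moving all 6 needs at least 6 loaded trips out, with a return between consecutive ones — at least 11 crossings.
The safety rule pushes this higher. Following every safe sequence of crossings, the most of the 6 that can be at the island as the skiff arrives there on crossing 11 is 5 — never all 6.
So no plan with fewer than 13 crossings exists, and this one achieves 13:
1. Smuggler goes to the island with sample J.  [the mainland: sample B, sample E, sample F, sample H, sample Q | the island: sample J]
2. Smuggler goes back to the mainland alone.  [the mainland: sample B, sample E, sample F, sample H, sample Q | the island: sample J]
3. Smuggler goes to the island with sample H.  [the mainland: sample B, sample E, sample F, sample Q | the island: sample H, sample J]
4. Smuggler goes back to the mainland with sample J.  [the mainland: sample B, sample E, sample F, sample J, sample Q | the island: sample H]
5. Smuggler goes to the island with sample B.  [the mainland: sample E, sample F, sample J, sample Q | the island: sample B, sample H]
6. Smuggler goes back to the mainland alone.  [the mainland: sample E, sample F, sample J, sample Q | the island: sample B, sample H]
7. Smuggler goes to the island with sample Q.  [the mainland: sample E, sample F, sample J | the island: sample B, sample H, sample Q]
8. Smuggler goes back to the mainland alone.  [the mainland: sample E, sample F, sample J | the island: sample B, sample H, sample Q]
9. Smuggler goes to the island with sample F.  [the mainland: sample E, sample J | the island: sample B, sample F, sample H, sample Q]
10. Smuggler goes back to the mainland alone.  [the mainland: sample E, sample J | the island: sample B, sample F, sample H, sample Q]
11. Smuggler goes to the island with sample E.  [the mainland: sample J | the island: sample B, sample E, sample F, sample H, sample Q]
12. Smuggler goes back to the mainland alone.  [the mainland: sample J | the island: sample B, sample E, sample F, sample H, sample Q]
13. Smuggler goes to the island with sample J.  [the mainland: — | the island: sample B, sample E, sample F, sample H, sample J, sample Q]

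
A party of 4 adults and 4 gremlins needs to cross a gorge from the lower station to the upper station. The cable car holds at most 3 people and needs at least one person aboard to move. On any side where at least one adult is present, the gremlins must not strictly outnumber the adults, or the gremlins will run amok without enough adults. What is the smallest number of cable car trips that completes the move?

9

Counting alone: each trip to the upper station takes at most 3 across and each return brings at least 1 back, so after t trips out (and t−1 returns) at most 3t − (t−1) of the 8 are across; that first reaches 8 at t = 4, so at least 7 crossings are needed.
The safety rule pushes this higher. Following every safe sequence of crossings, the most of the 8 that can be at the upper station as the cable car arrives there on crossing 7 is 7 — never all 8.
So no plan with fewer than 9 crossings exists, and this one achieves 9:
1. 2 gremlins → the upper station.  (the lower station: 4A 2G; the upper station: 0A 2G)
2. 1 gremlin ← the lower station.  (the lower station: 4A 3G; the upper station: 0A 1G)
3. 3 gremlins → the upper station.  (the lower station: 4A 0G; the upper station: 0A 4G)
4. 1 gremlin ← the lower station.  (the lower station: 4A 1G; the upper station: 0A 3G)
5. 3 adults → the upper station.  (the lower station: 1A 1G; the upper station: 3A 3G)
6. 1 adult and 1 gremlin ← the lower station.  (the lower station: 2A 2G; the upper station: 2A 2G)
7. 2 adults → the upper station.  (the lower station: 0A 2G; the upper station: 4A 2G)
8. 1 gremlin ← the lower station.  (the lower station: 0A 3G; the upper station: 4A 1G)
9. 3 gremlins → the upper station.  (the lower station: 0A 0G; the upper station: 4A 4G)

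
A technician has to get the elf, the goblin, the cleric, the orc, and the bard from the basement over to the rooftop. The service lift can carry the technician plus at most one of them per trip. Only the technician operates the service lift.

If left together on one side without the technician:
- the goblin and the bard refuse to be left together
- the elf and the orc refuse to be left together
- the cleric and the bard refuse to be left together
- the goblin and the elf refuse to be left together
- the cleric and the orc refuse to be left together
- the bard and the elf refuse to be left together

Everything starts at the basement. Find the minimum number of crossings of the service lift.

impossible

Whatever the first load, the items left behind include a forbidden pair without the technician. No opening move is safe, so no plan exists.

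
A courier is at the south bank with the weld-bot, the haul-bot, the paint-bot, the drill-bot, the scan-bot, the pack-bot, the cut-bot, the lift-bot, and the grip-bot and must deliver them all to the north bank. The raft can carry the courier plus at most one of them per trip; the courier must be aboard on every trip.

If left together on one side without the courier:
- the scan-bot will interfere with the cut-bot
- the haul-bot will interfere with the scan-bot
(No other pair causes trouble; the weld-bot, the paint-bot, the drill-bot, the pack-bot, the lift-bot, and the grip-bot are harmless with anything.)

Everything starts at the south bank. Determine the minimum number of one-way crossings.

19

Counting alone: the courier can take at most 1 across per trip to the north bank, so moving all 9 needs at least 9 loaded trips out, with a return between consecutive ones — at least 17 crossings.
The safety rule pushes this higher. Following every safe sequence of crossings, the most of the 9 that can be at the north bank as the raft arrives there on crossing 17 is 8 — never all 9.
So no plan with fewer than 19 crossings exists, and this one achieves 19:
1. Courier goes to the north bank with the scan-bot.  [the south bank: the cut-bot, the drill-bot, the grip-bot, the haul-bot, the lift-bot, the pack-bot, the paint-bot, the weld-bot | the north bank: the scan-bot]
2. Courier goes back to the south bank alone.  [the south bank: the cut-bot, the drill-bot, the grip-bot, the haul-bot, the lift-bot, the pack-bot, the paint-bot, the weld-bot | the north bank: the scan-bot]
3. Courier goes to the north bank with the weld-bot.  [the south bank: the cut-bot, the drill-bot, the grip-bot, the haul-bot, the lift-bot, the pack-bot, the paint-bot | the north bank: the scan-bot, the weld-bot]
4. Courier goes back to the south bank alone.  [the south bank: the cut-bot, the drill-bot, the grip-bot, the haul-bot, the lift-bot, the pack-bot, the paint-bot | the north bank: the scan-bot, the weld-bot]
5. Courier goes to the north bank with the haul-bot.  [the south bank: the cut-bot, the drill-bot, the grip-bot, the lift-bot, the pack-bot, the paint-bot | the north bank: the haul-bot, the scan-bot, the weld-bot]
6. Courier goes back to the south bank with the scan-bot.  [the south bank: the cut-bot, the drill-bot, the grip-bot, the lift-bot, the pack-bot, the paint-bot, the scan-bot | the north bank: the haul-bot, the weld-bot]
7. Courier goes to the north bank with the cut-bot.  [the south bank: the drill-bot, the grip-bot, the lift-bot, the pack-bot, the paint-bot, the scan-bot | the north bank: the cut-bot, the haul-bot, the weld-bot]
8. Courier goes back to the south bank alone.  [the south bank: the drill-bot, the grip-bot, the lift-bot, the pack-bot, the paint-bot, the scan-bot | the north bank: the cut-bot, the haul-bot, the weld-bot]
9. Courier goes to the north bank with the paint-bot.  [the south bank: the drill-bot, the grip-bot, the lift-bot, the pack-bot, the scan-bot | the north bank: the cut-bot, the haul-bot, the paint-bot, the weld-bot]
10. Courier goes back to the south bank alone.  [the south bank: the drill-bot, the grip-bot, the lift-bot, the pack-bot, the scan-bot | the north bank: the cut-bot, the haul-bot, the paint-bot, the weld-bot]
11. Courier goes to the north bank with the drill-bot.  [the south bank: the grip-bot, the lift-bot, the pack-bot, the scan-bot | the north bank: the cut-bot, the drill-bot, the haul-bot, the paint-bot, the weld-bot]
12. Courier goes back to the south bank alone.  [the south bank: the grip-bot, the lift-bot, the pack-bot, the scan-bot | the north bank: the cut-bot, the drill-bot, the haul-bot, the paint-bot, the weld-bot]
13. Courier goes to the north bank with the pack-bot.  [the south bank: the grip-bot, the lift-bot, the scan-bot | the north bank: the cut-bot, the drill-bot, the haul-bot, the pack-bot, the paint-bot, the weld-bot]
14. Courier goes back to the south bank alone.  [the south bank: the grip-bot, the lift-bot, the scan-bot | the north bank: the cut-bot, the drill-bot, the haul-bot, the pack-bot, the paint-bot, the weld-bot]
15. Courier goes to the north bank with the lift-bot.  [the south bank: the grip-bot, the scan-bot | the north bank: the cut-bot, the drill-bot, the haul-bot, the lift-bot, the pack-bot, the paint-bot, the weld-bot]
16. Courier goes back to the south bank alone.  [the south bank: the grip-bot, the scan-bot | the north bank: the cut-bot, the drill-bot, the haul-bot, the lift-bot, the pack-bot, the paint-bot, the weld-bot]
17. Courier goes to the north bank with the grip-bot.  [the south bank: the scan-bot | the north bank: the cut-bot, the drill-bot, the grip-bot, the haul-bot, the lift-bot, the pack-bot, the paint-bot, the weld-bot]
18. Courier goes back to the south bank alone.  [the south bank: the scan-bot | the north bank: the cut-bot, the drill-bot, the grip-bot, the haul-bot, the lift-bot, the pack-bot, the paint-bot, the weld-bot]
19. Courier goes to the north bank with the scan-bot.  [the south bank: — | the north bank: the cut-bot, the drill-bot, the grip-bot, the haul-bot, the lift-bot, the pack-bot, the paint-bot, the scan-bot, the weld-bot]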